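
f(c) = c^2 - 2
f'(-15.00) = -30.00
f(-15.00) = 223.00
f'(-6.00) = -12.00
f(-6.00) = 34.00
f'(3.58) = 7.16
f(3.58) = 10.82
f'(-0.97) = -1.94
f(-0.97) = -1.06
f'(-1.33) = -2.66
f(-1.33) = -0.23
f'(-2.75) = -5.50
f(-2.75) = 5.56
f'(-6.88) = -13.76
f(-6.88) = 45.33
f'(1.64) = 3.28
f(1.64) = 0.69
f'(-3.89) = -7.78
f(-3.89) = 13.13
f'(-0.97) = -1.94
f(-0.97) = -1.06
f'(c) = 2*c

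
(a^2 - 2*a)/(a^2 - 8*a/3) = 3*(a - 2)/(3*a - 8)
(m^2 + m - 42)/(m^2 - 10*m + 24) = (m + 7)/(m - 4)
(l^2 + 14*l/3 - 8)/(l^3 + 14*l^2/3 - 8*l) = 1/l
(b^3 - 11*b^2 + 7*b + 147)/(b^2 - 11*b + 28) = (b^2 - 4*b - 21)/(b - 4)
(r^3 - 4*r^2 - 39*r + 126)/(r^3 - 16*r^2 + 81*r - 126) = (r + 6)/(r - 6)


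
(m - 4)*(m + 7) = m^2 + 3*m - 28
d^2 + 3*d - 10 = (d - 2)*(d + 5)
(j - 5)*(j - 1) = j^2 - 6*j + 5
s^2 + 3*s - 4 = (s - 1)*(s + 4)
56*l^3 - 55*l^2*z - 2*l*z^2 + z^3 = (-8*l + z)*(-l + z)*(7*l + z)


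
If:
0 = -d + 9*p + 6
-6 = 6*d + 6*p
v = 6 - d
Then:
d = -3/10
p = -7/10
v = 63/10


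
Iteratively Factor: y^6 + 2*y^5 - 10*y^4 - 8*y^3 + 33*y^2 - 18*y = (y - 1)*(y^5 + 3*y^4 - 7*y^3 - 15*y^2 + 18*y) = (y - 2)*(y - 1)*(y^4 + 5*y^3 + 3*y^2 - 9*y) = y*(y - 2)*(y - 1)*(y^3 + 5*y^2 + 3*y - 9) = y*(y - 2)*(y - 1)*(y + 3)*(y^2 + 2*y - 3) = y*(y - 2)*(y - 1)*(y + 3)^2*(y - 1)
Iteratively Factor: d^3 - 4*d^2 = (d)*(d^2 - 4*d) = d*(d - 4)*(d)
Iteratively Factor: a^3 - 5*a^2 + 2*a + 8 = (a - 4)*(a^2 - a - 2) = (a - 4)*(a - 2)*(a + 1)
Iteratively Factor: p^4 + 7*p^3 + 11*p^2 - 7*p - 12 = (p + 3)*(p^3 + 4*p^2 - p - 4) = (p + 1)*(p + 3)*(p^2 + 3*p - 4) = (p + 1)*(p + 3)*(p + 4)*(p - 1)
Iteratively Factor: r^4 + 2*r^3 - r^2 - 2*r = (r + 1)*(r^3 + r^2 - 2*r) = (r - 1)*(r + 1)*(r^2 + 2*r) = (r - 1)*(r + 1)*(r + 2)*(r)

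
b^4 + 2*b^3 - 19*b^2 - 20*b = b*(b - 4)*(b + 1)*(b + 5)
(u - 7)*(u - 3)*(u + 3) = u^3 - 7*u^2 - 9*u + 63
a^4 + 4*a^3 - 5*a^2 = a^2*(a - 1)*(a + 5)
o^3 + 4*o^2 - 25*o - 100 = (o - 5)*(o + 4)*(o + 5)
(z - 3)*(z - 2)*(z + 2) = z^3 - 3*z^2 - 4*z + 12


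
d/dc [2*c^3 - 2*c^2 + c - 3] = 6*c^2 - 4*c + 1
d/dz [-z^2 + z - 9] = 1 - 2*z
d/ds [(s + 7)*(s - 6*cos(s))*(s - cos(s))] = (s + 7)*(s - 6*cos(s))*(sin(s) + 1) + (s + 7)*(s - cos(s))*(6*sin(s) + 1) + (s - 6*cos(s))*(s - cos(s))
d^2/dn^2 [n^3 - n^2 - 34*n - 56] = 6*n - 2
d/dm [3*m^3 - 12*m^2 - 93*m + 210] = 9*m^2 - 24*m - 93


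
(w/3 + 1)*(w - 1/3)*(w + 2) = w^3/3 + 14*w^2/9 + 13*w/9 - 2/3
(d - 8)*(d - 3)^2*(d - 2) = d^4 - 16*d^3 + 85*d^2 - 186*d + 144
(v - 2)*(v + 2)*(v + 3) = v^3 + 3*v^2 - 4*v - 12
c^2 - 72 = (c - 6*sqrt(2))*(c + 6*sqrt(2))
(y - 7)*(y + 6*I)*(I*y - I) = I*y^3 - 6*y^2 - 8*I*y^2 + 48*y + 7*I*y - 42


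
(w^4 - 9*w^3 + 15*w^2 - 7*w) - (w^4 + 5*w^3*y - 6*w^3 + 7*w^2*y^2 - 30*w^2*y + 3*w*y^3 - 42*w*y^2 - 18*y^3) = -5*w^3*y - 3*w^3 - 7*w^2*y^2 + 30*w^2*y + 15*w^2 - 3*w*y^3 + 42*w*y^2 - 7*w + 18*y^3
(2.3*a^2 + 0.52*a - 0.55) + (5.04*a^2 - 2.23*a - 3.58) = 7.34*a^2 - 1.71*a - 4.13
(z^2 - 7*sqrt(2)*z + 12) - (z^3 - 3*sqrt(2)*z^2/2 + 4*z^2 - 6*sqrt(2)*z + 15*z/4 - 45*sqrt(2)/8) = -z^3 - 3*z^2 + 3*sqrt(2)*z^2/2 - 15*z/4 - sqrt(2)*z + 45*sqrt(2)/8 + 12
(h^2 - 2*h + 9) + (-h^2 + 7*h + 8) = 5*h + 17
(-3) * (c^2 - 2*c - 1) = -3*c^2 + 6*c + 3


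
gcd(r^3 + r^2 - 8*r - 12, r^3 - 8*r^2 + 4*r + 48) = r + 2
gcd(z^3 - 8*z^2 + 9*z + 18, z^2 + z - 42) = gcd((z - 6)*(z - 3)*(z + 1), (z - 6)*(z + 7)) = z - 6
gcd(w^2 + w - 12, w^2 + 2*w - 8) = w + 4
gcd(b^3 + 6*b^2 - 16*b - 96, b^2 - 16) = b^2 - 16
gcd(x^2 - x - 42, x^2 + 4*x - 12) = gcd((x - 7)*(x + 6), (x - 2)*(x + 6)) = x + 6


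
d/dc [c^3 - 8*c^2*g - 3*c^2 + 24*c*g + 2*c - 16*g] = 3*c^2 - 16*c*g - 6*c + 24*g + 2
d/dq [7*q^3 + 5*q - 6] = 21*q^2 + 5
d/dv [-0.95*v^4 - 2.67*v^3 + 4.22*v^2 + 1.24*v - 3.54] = -3.8*v^3 - 8.01*v^2 + 8.44*v + 1.24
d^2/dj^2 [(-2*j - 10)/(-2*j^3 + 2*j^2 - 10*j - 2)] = 2*((j + 5)*(3*j^2 - 2*j + 5)^2 + (-3*j^2 + 2*j - (j + 5)*(3*j - 1) - 5)*(j^3 - j^2 + 5*j + 1))/(j^3 - j^2 + 5*j + 1)^3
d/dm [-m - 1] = -1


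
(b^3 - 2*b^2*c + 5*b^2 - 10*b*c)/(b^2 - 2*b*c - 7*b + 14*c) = b*(b + 5)/(b - 7)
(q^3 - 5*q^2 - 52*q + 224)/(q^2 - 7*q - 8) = (q^2 + 3*q - 28)/(q + 1)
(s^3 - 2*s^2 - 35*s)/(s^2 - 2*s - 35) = s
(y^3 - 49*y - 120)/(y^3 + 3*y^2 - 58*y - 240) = (y + 3)/(y + 6)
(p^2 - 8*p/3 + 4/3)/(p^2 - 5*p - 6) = (-3*p^2 + 8*p - 4)/(3*(-p^2 + 5*p + 6))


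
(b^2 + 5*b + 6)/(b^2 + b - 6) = (b + 2)/(b - 2)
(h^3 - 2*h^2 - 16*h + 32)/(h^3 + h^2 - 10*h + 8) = (h - 4)/(h - 1)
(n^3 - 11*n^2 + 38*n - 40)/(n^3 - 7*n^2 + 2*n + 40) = (n - 2)/(n + 2)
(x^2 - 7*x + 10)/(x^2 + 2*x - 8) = (x - 5)/(x + 4)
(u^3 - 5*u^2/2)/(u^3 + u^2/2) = (2*u - 5)/(2*u + 1)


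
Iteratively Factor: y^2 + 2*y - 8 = (y - 2)*(y + 4)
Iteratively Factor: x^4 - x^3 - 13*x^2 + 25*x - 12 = (x - 3)*(x^3 + 2*x^2 - 7*x + 4) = (x - 3)*(x + 4)*(x^2 - 2*x + 1) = (x - 3)*(x - 1)*(x + 4)*(x - 1)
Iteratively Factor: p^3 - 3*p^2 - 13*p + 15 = (p - 5)*(p^2 + 2*p - 3) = (p - 5)*(p + 3)*(p - 1)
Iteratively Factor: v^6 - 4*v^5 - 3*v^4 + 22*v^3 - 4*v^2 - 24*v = (v - 2)*(v^5 - 2*v^4 - 7*v^3 + 8*v^2 + 12*v) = (v - 2)*(v + 1)*(v^4 - 3*v^3 - 4*v^2 + 12*v) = (v - 3)*(v - 2)*(v + 1)*(v^3 - 4*v) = (v - 3)*(v - 2)^2*(v + 1)*(v^2 + 2*v) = v*(v - 3)*(v - 2)^2*(v + 1)*(v + 2)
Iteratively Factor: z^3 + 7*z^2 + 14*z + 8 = (z + 1)*(z^2 + 6*z + 8) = (z + 1)*(z + 4)*(z + 2)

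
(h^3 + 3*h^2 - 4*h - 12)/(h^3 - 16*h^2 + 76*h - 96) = (h^2 + 5*h + 6)/(h^2 - 14*h + 48)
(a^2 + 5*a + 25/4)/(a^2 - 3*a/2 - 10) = (a + 5/2)/(a - 4)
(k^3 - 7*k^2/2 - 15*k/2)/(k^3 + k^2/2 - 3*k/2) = (k - 5)/(k - 1)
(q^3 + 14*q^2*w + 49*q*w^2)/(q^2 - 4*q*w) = (q^2 + 14*q*w + 49*w^2)/(q - 4*w)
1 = 1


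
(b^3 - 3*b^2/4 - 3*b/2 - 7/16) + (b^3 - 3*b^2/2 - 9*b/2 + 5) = 2*b^3 - 9*b^2/4 - 6*b + 73/16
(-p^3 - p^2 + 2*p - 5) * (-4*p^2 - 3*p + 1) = 4*p^5 + 7*p^4 - 6*p^3 + 13*p^2 + 17*p - 5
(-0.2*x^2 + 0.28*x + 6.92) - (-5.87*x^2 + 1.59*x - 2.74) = 5.67*x^2 - 1.31*x + 9.66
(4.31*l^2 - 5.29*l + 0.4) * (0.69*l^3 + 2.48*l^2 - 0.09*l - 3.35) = 2.9739*l^5 + 7.0387*l^4 - 13.2311*l^3 - 12.9704*l^2 + 17.6855*l - 1.34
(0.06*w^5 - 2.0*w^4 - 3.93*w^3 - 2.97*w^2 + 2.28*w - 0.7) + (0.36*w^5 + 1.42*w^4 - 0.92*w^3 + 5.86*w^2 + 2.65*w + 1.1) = 0.42*w^5 - 0.58*w^4 - 4.85*w^3 + 2.89*w^2 + 4.93*w + 0.4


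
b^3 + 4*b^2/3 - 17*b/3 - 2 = (b - 2)*(b + 1/3)*(b + 3)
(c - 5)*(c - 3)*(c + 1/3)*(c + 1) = c^4 - 20*c^3/3 + 14*c^2/3 + 52*c/3 + 5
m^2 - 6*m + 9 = (m - 3)^2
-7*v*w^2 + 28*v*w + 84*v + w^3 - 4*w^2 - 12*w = (-7*v + w)*(w - 6)*(w + 2)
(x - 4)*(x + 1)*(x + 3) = x^3 - 13*x - 12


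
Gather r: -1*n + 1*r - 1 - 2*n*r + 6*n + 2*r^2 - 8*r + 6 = 5*n + 2*r^2 + r*(-2*n - 7) + 5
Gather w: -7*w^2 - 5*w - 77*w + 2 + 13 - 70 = -7*w^2 - 82*w - 55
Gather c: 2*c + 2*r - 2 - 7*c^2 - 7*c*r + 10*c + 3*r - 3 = -7*c^2 + c*(12 - 7*r) + 5*r - 5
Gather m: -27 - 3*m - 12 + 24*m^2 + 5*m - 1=24*m^2 + 2*m - 40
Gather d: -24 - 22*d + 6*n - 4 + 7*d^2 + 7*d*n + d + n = 7*d^2 + d*(7*n - 21) + 7*n - 28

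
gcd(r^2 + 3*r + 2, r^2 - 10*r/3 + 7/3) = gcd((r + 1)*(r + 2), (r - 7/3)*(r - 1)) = 1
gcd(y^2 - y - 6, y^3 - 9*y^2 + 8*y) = 1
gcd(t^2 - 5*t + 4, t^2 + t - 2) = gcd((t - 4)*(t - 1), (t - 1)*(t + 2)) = t - 1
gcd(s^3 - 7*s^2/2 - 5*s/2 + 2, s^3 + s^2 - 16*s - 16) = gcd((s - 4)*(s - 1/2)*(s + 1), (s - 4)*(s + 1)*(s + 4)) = s^2 - 3*s - 4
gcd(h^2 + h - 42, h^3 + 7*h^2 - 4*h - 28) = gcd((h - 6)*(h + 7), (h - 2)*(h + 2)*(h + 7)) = h + 7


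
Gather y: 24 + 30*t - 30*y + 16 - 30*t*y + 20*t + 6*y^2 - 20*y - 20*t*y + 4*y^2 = 50*t + 10*y^2 + y*(-50*t - 50) + 40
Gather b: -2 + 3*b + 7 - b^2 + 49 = -b^2 + 3*b + 54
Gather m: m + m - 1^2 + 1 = 2*m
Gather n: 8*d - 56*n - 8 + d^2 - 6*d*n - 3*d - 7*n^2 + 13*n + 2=d^2 + 5*d - 7*n^2 + n*(-6*d - 43) - 6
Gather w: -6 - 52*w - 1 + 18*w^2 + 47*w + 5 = 18*w^2 - 5*w - 2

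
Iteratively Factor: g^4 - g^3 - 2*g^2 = (g + 1)*(g^3 - 2*g^2) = g*(g + 1)*(g^2 - 2*g) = g*(g - 2)*(g + 1)*(g)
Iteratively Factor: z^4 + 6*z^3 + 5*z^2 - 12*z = (z + 4)*(z^3 + 2*z^2 - 3*z) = (z - 1)*(z + 4)*(z^2 + 3*z) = z*(z - 1)*(z + 4)*(z + 3)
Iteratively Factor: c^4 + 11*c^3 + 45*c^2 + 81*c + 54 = (c + 3)*(c^3 + 8*c^2 + 21*c + 18) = (c + 3)^2*(c^2 + 5*c + 6) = (c + 2)*(c + 3)^2*(c + 3)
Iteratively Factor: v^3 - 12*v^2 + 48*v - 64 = (v - 4)*(v^2 - 8*v + 16) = (v - 4)^2*(v - 4)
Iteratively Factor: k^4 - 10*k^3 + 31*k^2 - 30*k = (k - 3)*(k^3 - 7*k^2 + 10*k) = (k - 5)*(k - 3)*(k^2 - 2*k) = k*(k - 5)*(k - 3)*(k - 2)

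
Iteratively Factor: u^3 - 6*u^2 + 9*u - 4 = (u - 1)*(u^2 - 5*u + 4) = (u - 1)^2*(u - 4)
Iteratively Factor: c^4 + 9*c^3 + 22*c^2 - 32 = (c - 1)*(c^3 + 10*c^2 + 32*c + 32) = (c - 1)*(c + 4)*(c^2 + 6*c + 8) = (c - 1)*(c + 2)*(c + 4)*(c + 4)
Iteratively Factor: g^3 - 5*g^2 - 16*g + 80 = (g - 4)*(g^2 - g - 20) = (g - 5)*(g - 4)*(g + 4)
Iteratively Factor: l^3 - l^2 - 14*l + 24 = (l - 3)*(l^2 + 2*l - 8) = (l - 3)*(l + 4)*(l - 2)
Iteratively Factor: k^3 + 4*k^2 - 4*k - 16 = (k + 2)*(k^2 + 2*k - 8) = (k - 2)*(k + 2)*(k + 4)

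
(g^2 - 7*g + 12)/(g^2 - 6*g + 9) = (g - 4)/(g - 3)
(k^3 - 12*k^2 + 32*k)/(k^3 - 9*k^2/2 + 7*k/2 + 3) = 2*k*(k^2 - 12*k + 32)/(2*k^3 - 9*k^2 + 7*k + 6)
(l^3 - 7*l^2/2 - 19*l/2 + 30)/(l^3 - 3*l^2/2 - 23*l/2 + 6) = (2*l - 5)/(2*l - 1)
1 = 1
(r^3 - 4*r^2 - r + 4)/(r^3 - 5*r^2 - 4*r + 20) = (r^3 - 4*r^2 - r + 4)/(r^3 - 5*r^2 - 4*r + 20)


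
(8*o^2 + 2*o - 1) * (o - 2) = 8*o^3 - 14*o^2 - 5*o + 2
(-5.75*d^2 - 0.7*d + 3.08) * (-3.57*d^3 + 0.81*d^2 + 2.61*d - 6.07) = 20.5275*d^5 - 2.1585*d^4 - 26.5701*d^3 + 35.5703*d^2 + 12.2878*d - 18.6956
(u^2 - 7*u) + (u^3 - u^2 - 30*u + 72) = u^3 - 37*u + 72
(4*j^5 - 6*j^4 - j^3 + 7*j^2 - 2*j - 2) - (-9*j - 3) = 4*j^5 - 6*j^4 - j^3 + 7*j^2 + 7*j + 1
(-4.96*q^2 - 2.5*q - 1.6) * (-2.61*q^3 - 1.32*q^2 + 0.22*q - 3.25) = 12.9456*q^5 + 13.0722*q^4 + 6.3848*q^3 + 17.682*q^2 + 7.773*q + 5.2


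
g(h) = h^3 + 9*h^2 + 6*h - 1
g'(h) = 3*h^2 + 18*h + 6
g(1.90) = 49.75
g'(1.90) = 51.03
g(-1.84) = 12.20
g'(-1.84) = -16.96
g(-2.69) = 28.52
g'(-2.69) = -20.71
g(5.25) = 423.27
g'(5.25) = 183.19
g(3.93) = 222.28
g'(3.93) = 123.07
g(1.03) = 15.82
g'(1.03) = 27.72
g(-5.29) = 71.08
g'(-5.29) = -5.27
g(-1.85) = 12.37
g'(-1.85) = -17.03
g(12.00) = 3095.00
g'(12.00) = 654.00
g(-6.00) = 71.00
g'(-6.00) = 6.00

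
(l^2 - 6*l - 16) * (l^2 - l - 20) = l^4 - 7*l^3 - 30*l^2 + 136*l + 320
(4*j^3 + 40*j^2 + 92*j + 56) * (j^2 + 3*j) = 4*j^5 + 52*j^4 + 212*j^3 + 332*j^2 + 168*j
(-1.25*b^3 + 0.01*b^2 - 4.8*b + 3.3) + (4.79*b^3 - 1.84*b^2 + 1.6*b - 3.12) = 3.54*b^3 - 1.83*b^2 - 3.2*b + 0.18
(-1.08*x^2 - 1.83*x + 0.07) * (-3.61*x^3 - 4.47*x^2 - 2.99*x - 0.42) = 3.8988*x^5 + 11.4339*x^4 + 11.1566*x^3 + 5.6124*x^2 + 0.5593*x - 0.0294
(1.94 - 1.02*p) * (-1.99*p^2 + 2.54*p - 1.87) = 2.0298*p^3 - 6.4514*p^2 + 6.835*p - 3.6278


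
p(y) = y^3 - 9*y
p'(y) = 3*y^2 - 9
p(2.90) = -1.71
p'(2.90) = 16.23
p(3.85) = 22.42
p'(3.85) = 35.47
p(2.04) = -9.87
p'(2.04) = 3.48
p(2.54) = -6.47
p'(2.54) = 10.35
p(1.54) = -10.21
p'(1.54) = -1.89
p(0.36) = -3.19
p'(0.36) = -8.61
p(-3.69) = -17.03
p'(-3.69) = 31.85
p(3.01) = 0.18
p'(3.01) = 18.18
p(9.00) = 648.00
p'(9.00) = 234.00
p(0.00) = 0.00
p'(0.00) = -9.00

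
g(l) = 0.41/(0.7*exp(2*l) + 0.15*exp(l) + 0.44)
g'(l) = 0.41*(-1.4*exp(2*l) - 0.15*exp(l))/(0.7*exp(2*l) + 0.15*exp(l) + 0.44)^2 = (-0.574*exp(l) - 0.0615)*exp(l)/(0.7*exp(2*l) + 0.15*exp(l) + 0.44)^2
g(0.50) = 0.16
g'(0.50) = -0.25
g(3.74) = 0.00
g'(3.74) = -0.00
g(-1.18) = 0.74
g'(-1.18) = -0.24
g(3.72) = 0.00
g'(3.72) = -0.00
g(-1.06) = 0.71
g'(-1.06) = -0.27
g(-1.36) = 0.78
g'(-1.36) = -0.19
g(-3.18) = 0.92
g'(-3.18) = -0.02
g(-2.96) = 0.91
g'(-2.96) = -0.02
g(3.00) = 0.00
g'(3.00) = 0.00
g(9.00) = 0.00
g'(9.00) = 0.00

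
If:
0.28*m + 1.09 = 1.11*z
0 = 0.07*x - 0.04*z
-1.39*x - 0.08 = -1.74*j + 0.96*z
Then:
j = 1.00821018062397*z + 0.0459770114942529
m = 3.96428571428571*z - 3.89285714285714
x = 0.571428571428571*z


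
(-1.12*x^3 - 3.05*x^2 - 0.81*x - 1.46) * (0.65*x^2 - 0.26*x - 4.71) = -0.728*x^5 - 1.6913*x^4 + 5.5417*x^3 + 13.6271*x^2 + 4.1947*x + 6.8766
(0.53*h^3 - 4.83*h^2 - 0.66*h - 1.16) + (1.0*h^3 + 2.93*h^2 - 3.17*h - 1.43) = 1.53*h^3 - 1.9*h^2 - 3.83*h - 2.59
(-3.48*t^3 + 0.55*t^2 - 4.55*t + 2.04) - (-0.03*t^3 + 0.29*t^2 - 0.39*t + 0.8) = -3.45*t^3 + 0.26*t^2 - 4.16*t + 1.24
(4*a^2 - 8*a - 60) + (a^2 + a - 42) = 5*a^2 - 7*a - 102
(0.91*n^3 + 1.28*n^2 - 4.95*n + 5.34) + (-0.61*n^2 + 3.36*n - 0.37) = 0.91*n^3 + 0.67*n^2 - 1.59*n + 4.97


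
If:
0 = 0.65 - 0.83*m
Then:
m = 0.78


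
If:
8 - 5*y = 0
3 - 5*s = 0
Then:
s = 3/5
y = 8/5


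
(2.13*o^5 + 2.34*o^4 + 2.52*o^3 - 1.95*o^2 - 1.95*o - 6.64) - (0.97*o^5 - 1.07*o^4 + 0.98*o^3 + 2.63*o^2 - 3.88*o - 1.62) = 1.16*o^5 + 3.41*o^4 + 1.54*o^3 - 4.58*o^2 + 1.93*o - 5.02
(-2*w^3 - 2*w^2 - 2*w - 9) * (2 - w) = 2*w^4 - 2*w^3 - 2*w^2 + 5*w - 18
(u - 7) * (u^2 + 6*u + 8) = u^3 - u^2 - 34*u - 56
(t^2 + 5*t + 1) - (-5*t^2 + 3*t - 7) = 6*t^2 + 2*t + 8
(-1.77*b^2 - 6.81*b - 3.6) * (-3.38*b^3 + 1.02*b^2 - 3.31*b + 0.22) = 5.9826*b^5 + 21.2124*b^4 + 11.0805*b^3 + 18.4797*b^2 + 10.4178*b - 0.792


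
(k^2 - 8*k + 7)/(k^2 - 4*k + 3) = (k - 7)/(k - 3)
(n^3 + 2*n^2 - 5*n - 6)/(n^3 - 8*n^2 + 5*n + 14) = (n + 3)/(n - 7)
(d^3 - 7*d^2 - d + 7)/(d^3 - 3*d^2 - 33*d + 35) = (d + 1)/(d + 5)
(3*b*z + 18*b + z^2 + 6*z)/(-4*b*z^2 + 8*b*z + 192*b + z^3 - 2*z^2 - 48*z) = (3*b + z)/(-4*b*z + 32*b + z^2 - 8*z)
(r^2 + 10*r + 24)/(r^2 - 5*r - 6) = (r^2 + 10*r + 24)/(r^2 - 5*r - 6)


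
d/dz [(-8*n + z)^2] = -16*n + 2*z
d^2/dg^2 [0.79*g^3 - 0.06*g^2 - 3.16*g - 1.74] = 4.74*g - 0.12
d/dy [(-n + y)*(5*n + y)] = 4*n + 2*y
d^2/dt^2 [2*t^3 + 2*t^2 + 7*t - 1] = 12*t + 4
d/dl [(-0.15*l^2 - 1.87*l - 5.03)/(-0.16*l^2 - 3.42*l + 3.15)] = (0.2138*l^2 - 2.5546*l - 23.0931)/(0.0256*l^4 + 1.0944*l^3 + 10.6884*l^2 - 21.546*l + 9.9225)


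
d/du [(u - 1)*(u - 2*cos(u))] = u + (u - 1)*(2*sin(u) + 1) - 2*cos(u)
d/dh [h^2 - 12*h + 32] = 2*h - 12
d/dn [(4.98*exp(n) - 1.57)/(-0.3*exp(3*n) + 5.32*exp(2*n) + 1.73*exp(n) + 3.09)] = (2.988*exp(3*n) - 27.9066*exp(2*n) + 16.7048*exp(n) + 18.1043)*exp(n)/(0.09*exp(6*n) - 3.192*exp(5*n) + 27.2644*exp(4*n) + 16.5532*exp(3*n) + 35.8705*exp(2*n) + 10.6914*exp(n) + 9.5481)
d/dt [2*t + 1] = 2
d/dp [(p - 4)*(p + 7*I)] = 2*p - 4 + 7*I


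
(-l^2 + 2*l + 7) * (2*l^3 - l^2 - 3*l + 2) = -2*l^5 + 5*l^4 + 15*l^3 - 15*l^2 - 17*l + 14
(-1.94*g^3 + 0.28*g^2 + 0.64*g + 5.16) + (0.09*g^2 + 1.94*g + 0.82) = -1.94*g^3 + 0.37*g^2 + 2.58*g + 5.98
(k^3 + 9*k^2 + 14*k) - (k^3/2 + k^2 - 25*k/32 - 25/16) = k^3/2 + 8*k^2 + 473*k/32 + 25/16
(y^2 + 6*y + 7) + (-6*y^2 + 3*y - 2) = -5*y^2 + 9*y + 5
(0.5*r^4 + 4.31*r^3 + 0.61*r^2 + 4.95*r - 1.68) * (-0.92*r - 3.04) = -0.46*r^5 - 5.4852*r^4 - 13.6636*r^3 - 6.4084*r^2 - 13.5024*r + 5.1072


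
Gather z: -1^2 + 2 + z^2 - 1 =z^2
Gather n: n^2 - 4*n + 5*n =n^2 + n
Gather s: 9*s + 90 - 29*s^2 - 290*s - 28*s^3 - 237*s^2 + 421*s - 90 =-28*s^3 - 266*s^2 + 140*s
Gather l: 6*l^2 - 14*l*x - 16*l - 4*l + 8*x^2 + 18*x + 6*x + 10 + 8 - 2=6*l^2 + l*(-14*x - 20) + 8*x^2 + 24*x + 16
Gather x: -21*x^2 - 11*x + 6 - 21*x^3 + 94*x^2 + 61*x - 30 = -21*x^3 + 73*x^2 + 50*x - 24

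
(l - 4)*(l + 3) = l^2 - l - 12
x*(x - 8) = x^2 - 8*x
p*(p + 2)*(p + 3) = p^3 + 5*p^2 + 6*p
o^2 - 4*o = o*(o - 4)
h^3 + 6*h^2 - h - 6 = (h - 1)*(h + 1)*(h + 6)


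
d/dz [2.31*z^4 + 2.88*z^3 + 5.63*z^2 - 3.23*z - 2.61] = 9.24*z^3 + 8.64*z^2 + 11.26*z - 3.23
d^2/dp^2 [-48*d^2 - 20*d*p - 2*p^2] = -4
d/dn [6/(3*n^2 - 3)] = -4*n/(n^2 - 1)^2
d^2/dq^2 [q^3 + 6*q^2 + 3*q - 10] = 6*q + 12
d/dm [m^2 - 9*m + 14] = 2*m - 9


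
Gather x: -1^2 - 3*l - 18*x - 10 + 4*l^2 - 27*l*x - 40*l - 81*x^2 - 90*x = 4*l^2 - 43*l - 81*x^2 + x*(-27*l - 108) - 11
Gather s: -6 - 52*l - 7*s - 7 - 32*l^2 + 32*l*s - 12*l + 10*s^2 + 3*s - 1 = -32*l^2 - 64*l + 10*s^2 + s*(32*l - 4) - 14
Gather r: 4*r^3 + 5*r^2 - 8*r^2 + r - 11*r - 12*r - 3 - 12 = 4*r^3 - 3*r^2 - 22*r - 15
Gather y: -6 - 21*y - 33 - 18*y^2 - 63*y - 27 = -18*y^2 - 84*y - 66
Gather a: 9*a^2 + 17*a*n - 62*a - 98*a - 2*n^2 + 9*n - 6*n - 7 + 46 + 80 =9*a^2 + a*(17*n - 160) - 2*n^2 + 3*n + 119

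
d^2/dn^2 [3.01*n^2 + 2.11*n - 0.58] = 6.02000000000000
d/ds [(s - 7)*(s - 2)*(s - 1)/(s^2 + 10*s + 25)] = (s^3 + 15*s^2 - 123*s + 143)/(s^3 + 15*s^2 + 75*s + 125)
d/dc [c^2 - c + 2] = 2*c - 1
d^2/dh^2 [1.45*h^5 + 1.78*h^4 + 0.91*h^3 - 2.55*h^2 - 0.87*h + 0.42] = 29.0*h^3 + 21.36*h^2 + 5.46*h - 5.1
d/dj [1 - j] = -1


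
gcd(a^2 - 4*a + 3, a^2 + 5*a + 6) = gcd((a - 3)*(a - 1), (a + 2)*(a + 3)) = 1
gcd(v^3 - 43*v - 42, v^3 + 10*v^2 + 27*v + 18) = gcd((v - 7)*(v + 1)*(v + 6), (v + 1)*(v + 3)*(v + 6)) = v^2 + 7*v + 6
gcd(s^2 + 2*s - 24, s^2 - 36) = s + 6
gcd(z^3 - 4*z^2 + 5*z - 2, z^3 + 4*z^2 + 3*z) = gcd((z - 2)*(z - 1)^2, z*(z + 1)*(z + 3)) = 1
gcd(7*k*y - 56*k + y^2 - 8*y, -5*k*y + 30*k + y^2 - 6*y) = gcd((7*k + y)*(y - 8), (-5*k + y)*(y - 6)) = 1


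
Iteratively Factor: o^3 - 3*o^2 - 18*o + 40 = (o - 2)*(o^2 - o - 20) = (o - 2)*(o + 4)*(o - 5)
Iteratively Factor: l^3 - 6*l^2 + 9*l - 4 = (l - 1)*(l^2 - 5*l + 4) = (l - 4)*(l - 1)*(l - 1)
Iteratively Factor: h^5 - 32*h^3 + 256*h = (h - 4)*(h^4 + 4*h^3 - 16*h^2 - 64*h) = (h - 4)*(h + 4)*(h^3 - 16*h) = (h - 4)*(h + 4)^2*(h^2 - 4*h) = (h - 4)^2*(h + 4)^2*(h)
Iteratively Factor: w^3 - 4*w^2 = (w)*(w^2 - 4*w) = w*(w - 4)*(w)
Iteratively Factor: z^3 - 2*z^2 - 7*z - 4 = (z + 1)*(z^2 - 3*z - 4) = (z - 4)*(z + 1)*(z + 1)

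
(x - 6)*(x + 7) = x^2 + x - 42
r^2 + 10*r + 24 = (r + 4)*(r + 6)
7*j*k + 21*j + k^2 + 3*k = (7*j + k)*(k + 3)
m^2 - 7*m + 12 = (m - 4)*(m - 3)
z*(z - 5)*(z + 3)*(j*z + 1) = j*z^4 - 2*j*z^3 - 15*j*z^2 + z^3 - 2*z^2 - 15*z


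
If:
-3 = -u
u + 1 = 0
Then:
No Solution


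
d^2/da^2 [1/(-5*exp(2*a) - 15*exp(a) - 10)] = (-2*(2*exp(a) + 3)^2*exp(a) + (4*exp(a) + 3)*(exp(2*a) + 3*exp(a) + 2))*exp(a)/(5*(exp(2*a) + 3*exp(a) + 2)^3)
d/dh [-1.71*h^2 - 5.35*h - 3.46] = -3.42*h - 5.35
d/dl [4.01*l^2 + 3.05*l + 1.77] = 8.02*l + 3.05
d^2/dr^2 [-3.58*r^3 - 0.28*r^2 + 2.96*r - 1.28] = -21.48*r - 0.56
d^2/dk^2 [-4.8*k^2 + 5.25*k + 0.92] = -9.60000000000000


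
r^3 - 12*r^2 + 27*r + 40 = (r - 8)*(r - 5)*(r + 1)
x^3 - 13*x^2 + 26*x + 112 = (x - 8)*(x - 7)*(x + 2)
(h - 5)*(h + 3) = h^2 - 2*h - 15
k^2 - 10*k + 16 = (k - 8)*(k - 2)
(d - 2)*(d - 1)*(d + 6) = d^3 + 3*d^2 - 16*d + 12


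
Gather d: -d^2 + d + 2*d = -d^2 + 3*d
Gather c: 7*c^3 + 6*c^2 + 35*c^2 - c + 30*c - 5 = 7*c^3 + 41*c^2 + 29*c - 5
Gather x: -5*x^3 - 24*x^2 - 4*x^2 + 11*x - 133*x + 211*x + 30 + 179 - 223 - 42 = -5*x^3 - 28*x^2 + 89*x - 56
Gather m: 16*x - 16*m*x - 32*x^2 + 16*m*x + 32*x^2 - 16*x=0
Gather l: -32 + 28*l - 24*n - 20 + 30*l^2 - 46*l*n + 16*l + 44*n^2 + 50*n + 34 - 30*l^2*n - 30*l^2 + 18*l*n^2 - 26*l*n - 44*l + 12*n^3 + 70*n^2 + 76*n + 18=-30*l^2*n + l*(18*n^2 - 72*n) + 12*n^3 + 114*n^2 + 102*n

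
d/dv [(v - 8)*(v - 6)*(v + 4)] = 3*v^2 - 20*v - 8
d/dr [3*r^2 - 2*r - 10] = 6*r - 2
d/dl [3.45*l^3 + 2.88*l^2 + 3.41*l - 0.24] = 10.35*l^2 + 5.76*l + 3.41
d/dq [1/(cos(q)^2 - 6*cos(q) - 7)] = 2*(cos(q) - 3)*sin(q)/(sin(q)^2 + 6*cos(q) + 6)^2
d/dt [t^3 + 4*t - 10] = 3*t^2 + 4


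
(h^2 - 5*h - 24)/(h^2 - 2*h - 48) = (h + 3)/(h + 6)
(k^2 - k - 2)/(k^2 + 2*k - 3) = (k^2 - k - 2)/(k^2 + 2*k - 3)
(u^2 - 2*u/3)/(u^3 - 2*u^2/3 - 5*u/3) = (2 - 3*u)/(-3*u^2 + 2*u + 5)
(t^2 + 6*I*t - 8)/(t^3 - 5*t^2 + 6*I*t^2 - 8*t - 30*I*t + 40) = 1/(t - 5)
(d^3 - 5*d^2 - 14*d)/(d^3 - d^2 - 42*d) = (d + 2)/(d + 6)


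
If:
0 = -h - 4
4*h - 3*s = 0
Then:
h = -4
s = -16/3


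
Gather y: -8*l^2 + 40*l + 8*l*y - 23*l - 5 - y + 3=-8*l^2 + 17*l + y*(8*l - 1) - 2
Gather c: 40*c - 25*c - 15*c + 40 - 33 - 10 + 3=0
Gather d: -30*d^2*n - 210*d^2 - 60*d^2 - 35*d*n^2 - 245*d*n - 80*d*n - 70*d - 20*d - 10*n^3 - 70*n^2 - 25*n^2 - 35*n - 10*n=d^2*(-30*n - 270) + d*(-35*n^2 - 325*n - 90) - 10*n^3 - 95*n^2 - 45*n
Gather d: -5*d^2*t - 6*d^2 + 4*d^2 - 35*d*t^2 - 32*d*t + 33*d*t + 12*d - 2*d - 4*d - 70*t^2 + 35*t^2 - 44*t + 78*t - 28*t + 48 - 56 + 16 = d^2*(-5*t - 2) + d*(-35*t^2 + t + 6) - 35*t^2 + 6*t + 8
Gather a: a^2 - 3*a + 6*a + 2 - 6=a^2 + 3*a - 4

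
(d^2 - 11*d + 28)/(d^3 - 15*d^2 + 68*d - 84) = (d - 4)/(d^2 - 8*d + 12)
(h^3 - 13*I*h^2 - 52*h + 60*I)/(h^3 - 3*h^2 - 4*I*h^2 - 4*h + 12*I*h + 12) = (h^2 - 11*I*h - 30)/(h^2 - h*(3 + 2*I) + 6*I)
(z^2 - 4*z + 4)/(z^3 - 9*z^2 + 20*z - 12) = (z - 2)/(z^2 - 7*z + 6)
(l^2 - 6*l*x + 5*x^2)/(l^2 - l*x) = (l - 5*x)/l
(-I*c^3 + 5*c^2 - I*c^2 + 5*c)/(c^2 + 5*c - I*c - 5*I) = c*(-I*c^2 + c*(5 - I) + 5)/(c^2 + c*(5 - I) - 5*I)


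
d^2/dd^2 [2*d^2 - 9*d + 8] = 4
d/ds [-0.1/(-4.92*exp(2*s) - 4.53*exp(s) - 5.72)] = (-0.984*exp(s) - 0.453)*exp(s)/(4.92*exp(2*s) + 4.53*exp(s) + 5.72)^2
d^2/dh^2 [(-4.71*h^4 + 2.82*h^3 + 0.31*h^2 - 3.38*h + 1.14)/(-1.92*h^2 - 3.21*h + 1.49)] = (34.725888*h^6 + 174.172032*h^5 + 210.347658*h^4 - 405.948132*h^3 + 175.870656*h^2 - 21.703356*h + 0.939970000000006)/(7.077888*h^6 + 35.500032*h^5 + 42.873408*h^4 - 22.022847*h^3 - 33.271551*h^2 + 21.379563*h - 3.307949)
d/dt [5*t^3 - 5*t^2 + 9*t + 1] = 15*t^2 - 10*t + 9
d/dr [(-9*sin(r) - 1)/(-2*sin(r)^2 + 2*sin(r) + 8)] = (-2*sin(r) + 9*cos(r)^2 - 44)*cos(r)/(2*(sin(r) + cos(r)^2 + 3)^2)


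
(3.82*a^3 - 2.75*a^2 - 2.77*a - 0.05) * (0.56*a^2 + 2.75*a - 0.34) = 2.1392*a^5 + 8.965*a^4 - 10.4125*a^3 - 6.7105*a^2 + 0.8043*a + 0.017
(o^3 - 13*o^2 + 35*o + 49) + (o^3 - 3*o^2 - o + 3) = 2*o^3 - 16*o^2 + 34*o + 52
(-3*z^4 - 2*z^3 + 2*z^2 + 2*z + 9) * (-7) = 21*z^4 + 14*z^3 - 14*z^2 - 14*z - 63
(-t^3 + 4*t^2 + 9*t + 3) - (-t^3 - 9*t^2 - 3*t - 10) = 13*t^2 + 12*t + 13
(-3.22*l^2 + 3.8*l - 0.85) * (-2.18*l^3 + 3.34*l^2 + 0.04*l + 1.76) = 7.0196*l^5 - 19.0388*l^4 + 14.4162*l^3 - 8.3542*l^2 + 6.654*l - 1.496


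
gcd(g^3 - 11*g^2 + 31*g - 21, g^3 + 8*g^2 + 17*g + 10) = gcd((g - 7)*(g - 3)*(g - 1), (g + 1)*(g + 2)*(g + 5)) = 1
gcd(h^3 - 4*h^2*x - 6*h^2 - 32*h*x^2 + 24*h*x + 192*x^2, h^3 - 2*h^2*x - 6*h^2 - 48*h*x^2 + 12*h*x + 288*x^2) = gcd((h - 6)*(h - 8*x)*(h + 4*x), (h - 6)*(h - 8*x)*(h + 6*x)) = -h^2 + 8*h*x + 6*h - 48*x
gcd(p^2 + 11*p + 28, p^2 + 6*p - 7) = p + 7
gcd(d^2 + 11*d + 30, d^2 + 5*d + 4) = 1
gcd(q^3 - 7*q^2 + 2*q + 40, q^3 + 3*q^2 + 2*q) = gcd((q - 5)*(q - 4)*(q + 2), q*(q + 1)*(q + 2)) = q + 2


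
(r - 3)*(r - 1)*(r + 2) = r^3 - 2*r^2 - 5*r + 6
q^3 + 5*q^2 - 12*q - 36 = (q - 3)*(q + 2)*(q + 6)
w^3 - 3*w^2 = w^2*(w - 3)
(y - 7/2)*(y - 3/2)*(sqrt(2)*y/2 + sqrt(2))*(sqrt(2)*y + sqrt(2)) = y^4 - 2*y^3 - 31*y^2/4 + 23*y/4 + 21/2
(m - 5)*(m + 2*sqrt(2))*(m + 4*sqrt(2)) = m^3 - 5*m^2 + 6*sqrt(2)*m^2 - 30*sqrt(2)*m + 16*m - 80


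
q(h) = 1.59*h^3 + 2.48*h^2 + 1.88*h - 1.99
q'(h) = 4.77*h^2 + 4.96*h + 1.88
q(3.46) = 100.06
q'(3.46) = 76.15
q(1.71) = 16.43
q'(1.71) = 24.31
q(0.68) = 0.94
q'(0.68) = 7.46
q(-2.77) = -21.96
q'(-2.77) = 24.74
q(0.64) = 0.65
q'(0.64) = 7.01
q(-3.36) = -40.62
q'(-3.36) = 39.07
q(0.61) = 0.44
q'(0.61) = 6.68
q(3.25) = 84.90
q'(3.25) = 68.38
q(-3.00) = -28.24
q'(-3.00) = 29.93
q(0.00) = -1.99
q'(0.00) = 1.88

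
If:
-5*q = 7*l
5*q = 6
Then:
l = -6/7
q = 6/5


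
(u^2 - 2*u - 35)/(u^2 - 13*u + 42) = (u + 5)/(u - 6)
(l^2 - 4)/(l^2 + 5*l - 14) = (l + 2)/(l + 7)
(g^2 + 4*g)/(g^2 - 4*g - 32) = g/(g - 8)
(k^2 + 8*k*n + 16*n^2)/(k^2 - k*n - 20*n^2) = (k + 4*n)/(k - 5*n)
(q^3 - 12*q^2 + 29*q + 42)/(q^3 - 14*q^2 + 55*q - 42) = (q + 1)/(q - 1)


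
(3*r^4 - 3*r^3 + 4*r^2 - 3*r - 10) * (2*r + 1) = 6*r^5 - 3*r^4 + 5*r^3 - 2*r^2 - 23*r - 10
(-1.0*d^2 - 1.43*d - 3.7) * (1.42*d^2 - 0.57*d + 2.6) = -1.42*d^4 - 1.4606*d^3 - 7.0389*d^2 - 1.609*d - 9.62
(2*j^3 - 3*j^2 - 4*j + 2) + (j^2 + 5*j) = 2*j^3 - 2*j^2 + j + 2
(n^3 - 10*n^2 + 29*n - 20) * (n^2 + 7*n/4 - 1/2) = n^5 - 33*n^4/4 + 11*n^3 + 143*n^2/4 - 99*n/2 + 10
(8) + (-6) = 2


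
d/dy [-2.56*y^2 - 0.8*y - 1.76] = -5.12*y - 0.8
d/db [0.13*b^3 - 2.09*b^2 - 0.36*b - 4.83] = 0.39*b^2 - 4.18*b - 0.36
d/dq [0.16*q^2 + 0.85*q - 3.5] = 0.32*q + 0.85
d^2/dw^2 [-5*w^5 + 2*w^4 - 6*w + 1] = w^2*(24 - 100*w)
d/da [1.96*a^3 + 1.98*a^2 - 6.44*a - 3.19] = 5.88*a^2 + 3.96*a - 6.44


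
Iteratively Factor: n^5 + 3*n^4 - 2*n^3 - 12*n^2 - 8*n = (n + 2)*(n^4 + n^3 - 4*n^2 - 4*n) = n*(n + 2)*(n^3 + n^2 - 4*n - 4) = n*(n + 1)*(n + 2)*(n^2 - 4) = n*(n - 2)*(n + 1)*(n + 2)*(n + 2)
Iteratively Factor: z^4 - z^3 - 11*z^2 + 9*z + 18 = (z + 1)*(z^3 - 2*z^2 - 9*z + 18) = (z - 2)*(z + 1)*(z^2 - 9) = (z - 3)*(z - 2)*(z + 1)*(z + 3)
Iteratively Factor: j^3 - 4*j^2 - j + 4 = (j + 1)*(j^2 - 5*j + 4) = (j - 1)*(j + 1)*(j - 4)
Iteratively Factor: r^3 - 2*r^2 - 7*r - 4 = (r - 4)*(r^2 + 2*r + 1) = (r - 4)*(r + 1)*(r + 1)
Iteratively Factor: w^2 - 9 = (w + 3)*(w - 3)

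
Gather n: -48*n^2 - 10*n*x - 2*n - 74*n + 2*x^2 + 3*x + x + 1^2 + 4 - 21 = -48*n^2 + n*(-10*x - 76) + 2*x^2 + 4*x - 16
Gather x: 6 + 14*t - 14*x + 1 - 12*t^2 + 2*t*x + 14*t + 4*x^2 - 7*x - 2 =-12*t^2 + 28*t + 4*x^2 + x*(2*t - 21) + 5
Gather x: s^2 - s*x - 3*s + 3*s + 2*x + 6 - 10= s^2 + x*(2 - s) - 4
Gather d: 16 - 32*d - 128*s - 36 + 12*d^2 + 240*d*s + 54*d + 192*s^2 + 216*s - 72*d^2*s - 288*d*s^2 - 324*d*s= d^2*(12 - 72*s) + d*(-288*s^2 - 84*s + 22) + 192*s^2 + 88*s - 20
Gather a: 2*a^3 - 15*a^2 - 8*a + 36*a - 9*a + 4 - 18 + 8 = 2*a^3 - 15*a^2 + 19*a - 6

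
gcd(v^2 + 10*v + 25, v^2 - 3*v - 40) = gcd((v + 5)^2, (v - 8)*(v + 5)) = v + 5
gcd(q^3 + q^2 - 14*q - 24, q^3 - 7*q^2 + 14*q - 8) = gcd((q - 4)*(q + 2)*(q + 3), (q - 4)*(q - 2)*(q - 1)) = q - 4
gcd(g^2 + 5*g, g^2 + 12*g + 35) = g + 5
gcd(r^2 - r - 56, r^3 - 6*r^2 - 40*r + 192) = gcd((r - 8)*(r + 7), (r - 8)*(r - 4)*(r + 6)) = r - 8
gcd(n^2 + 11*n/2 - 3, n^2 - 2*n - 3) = 1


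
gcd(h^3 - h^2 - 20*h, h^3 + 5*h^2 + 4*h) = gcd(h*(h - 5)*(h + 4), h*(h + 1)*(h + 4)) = h^2 + 4*h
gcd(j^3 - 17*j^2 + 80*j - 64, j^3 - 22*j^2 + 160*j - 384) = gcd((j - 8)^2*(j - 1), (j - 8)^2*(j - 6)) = j^2 - 16*j + 64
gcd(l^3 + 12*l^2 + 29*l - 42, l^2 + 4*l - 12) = l + 6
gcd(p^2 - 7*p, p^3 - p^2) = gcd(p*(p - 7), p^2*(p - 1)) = p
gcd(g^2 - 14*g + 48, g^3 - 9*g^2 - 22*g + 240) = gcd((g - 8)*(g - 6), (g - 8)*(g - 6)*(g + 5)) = g^2 - 14*g + 48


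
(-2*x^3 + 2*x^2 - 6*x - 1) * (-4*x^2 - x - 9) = 8*x^5 - 6*x^4 + 40*x^3 - 8*x^2 + 55*x + 9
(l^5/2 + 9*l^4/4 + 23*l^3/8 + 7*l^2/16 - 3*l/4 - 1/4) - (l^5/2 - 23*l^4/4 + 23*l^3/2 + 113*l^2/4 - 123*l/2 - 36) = 8*l^4 - 69*l^3/8 - 445*l^2/16 + 243*l/4 + 143/4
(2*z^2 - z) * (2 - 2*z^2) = -4*z^4 + 2*z^3 + 4*z^2 - 2*z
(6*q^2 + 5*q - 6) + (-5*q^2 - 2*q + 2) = q^2 + 3*q - 4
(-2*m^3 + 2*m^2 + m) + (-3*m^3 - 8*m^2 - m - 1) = -5*m^3 - 6*m^2 - 1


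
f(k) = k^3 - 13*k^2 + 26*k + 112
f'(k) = 3*k^2 - 26*k + 26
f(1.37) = 125.79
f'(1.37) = -3.99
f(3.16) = 95.90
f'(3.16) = -26.20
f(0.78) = 124.85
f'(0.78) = 7.55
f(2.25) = 116.08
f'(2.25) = -17.31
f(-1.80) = 17.25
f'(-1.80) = 82.52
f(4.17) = 66.88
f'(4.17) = -30.25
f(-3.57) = -192.00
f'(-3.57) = 157.05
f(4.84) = 46.69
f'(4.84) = -29.56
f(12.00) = 280.00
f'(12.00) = 146.00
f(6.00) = 16.00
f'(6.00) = -22.00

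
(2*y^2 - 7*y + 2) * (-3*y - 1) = -6*y^3 + 19*y^2 + y - 2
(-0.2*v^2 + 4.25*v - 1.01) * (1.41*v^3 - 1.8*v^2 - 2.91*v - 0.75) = -0.282*v^5 + 6.3525*v^4 - 8.4921*v^3 - 10.3995*v^2 - 0.2484*v + 0.7575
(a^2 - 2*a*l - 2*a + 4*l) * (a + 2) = a^3 - 2*a^2*l - 4*a + 8*l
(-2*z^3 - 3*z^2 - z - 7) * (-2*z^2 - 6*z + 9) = 4*z^5 + 18*z^4 + 2*z^3 - 7*z^2 + 33*z - 63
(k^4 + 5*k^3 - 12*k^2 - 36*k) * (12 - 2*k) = -2*k^5 + 2*k^4 + 84*k^3 - 72*k^2 - 432*k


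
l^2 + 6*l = l*(l + 6)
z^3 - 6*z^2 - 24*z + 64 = (z - 8)*(z - 2)*(z + 4)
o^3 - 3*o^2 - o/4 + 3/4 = (o - 3)*(o - 1/2)*(o + 1/2)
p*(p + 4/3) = p^2 + 4*p/3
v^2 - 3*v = v*(v - 3)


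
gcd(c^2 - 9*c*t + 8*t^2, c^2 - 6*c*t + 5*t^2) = -c + t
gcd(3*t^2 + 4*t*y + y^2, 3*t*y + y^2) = 3*t + y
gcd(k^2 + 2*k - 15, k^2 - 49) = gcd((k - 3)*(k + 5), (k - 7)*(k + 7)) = 1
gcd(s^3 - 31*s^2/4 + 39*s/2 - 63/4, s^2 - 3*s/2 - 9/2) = s - 3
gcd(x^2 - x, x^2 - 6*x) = x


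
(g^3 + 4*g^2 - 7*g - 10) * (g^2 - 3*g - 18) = g^5 + g^4 - 37*g^3 - 61*g^2 + 156*g + 180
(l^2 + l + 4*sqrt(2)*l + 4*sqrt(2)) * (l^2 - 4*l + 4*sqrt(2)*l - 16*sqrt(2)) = l^4 - 3*l^3 + 8*sqrt(2)*l^3 - 24*sqrt(2)*l^2 + 28*l^2 - 96*l - 32*sqrt(2)*l - 128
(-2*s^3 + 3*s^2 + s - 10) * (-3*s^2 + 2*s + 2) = 6*s^5 - 13*s^4 - s^3 + 38*s^2 - 18*s - 20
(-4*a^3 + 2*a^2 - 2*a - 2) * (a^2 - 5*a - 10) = -4*a^5 + 22*a^4 + 28*a^3 - 12*a^2 + 30*a + 20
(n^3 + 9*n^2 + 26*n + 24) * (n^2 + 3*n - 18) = n^5 + 12*n^4 + 35*n^3 - 60*n^2 - 396*n - 432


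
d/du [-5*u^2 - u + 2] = -10*u - 1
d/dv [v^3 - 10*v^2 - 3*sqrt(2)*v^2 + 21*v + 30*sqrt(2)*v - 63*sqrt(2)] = 3*v^2 - 20*v - 6*sqrt(2)*v + 21 + 30*sqrt(2)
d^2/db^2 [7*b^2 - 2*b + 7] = 14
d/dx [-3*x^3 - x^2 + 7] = x*(-9*x - 2)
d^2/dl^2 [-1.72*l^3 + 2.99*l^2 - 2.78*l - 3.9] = 5.98 - 10.32*l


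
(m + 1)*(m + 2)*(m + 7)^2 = m^4 + 17*m^3 + 93*m^2 + 175*m + 98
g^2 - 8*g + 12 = (g - 6)*(g - 2)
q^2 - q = q*(q - 1)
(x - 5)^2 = x^2 - 10*x + 25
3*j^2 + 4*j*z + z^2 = (j + z)*(3*j + z)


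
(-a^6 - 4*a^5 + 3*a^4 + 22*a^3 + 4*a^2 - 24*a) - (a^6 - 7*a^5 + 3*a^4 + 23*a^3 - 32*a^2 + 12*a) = -2*a^6 + 3*a^5 - a^3 + 36*a^2 - 36*a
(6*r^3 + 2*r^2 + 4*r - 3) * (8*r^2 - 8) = 48*r^5 + 16*r^4 - 16*r^3 - 40*r^2 - 32*r + 24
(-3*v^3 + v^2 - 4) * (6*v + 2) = -18*v^4 + 2*v^2 - 24*v - 8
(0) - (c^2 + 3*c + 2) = -c^2 - 3*c - 2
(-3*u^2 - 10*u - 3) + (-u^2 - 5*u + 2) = -4*u^2 - 15*u - 1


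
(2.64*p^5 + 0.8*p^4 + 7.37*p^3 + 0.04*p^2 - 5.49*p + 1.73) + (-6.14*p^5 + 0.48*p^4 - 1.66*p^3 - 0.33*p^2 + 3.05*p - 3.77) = -3.5*p^5 + 1.28*p^4 + 5.71*p^3 - 0.29*p^2 - 2.44*p - 2.04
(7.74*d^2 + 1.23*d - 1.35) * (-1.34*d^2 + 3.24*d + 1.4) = -10.3716*d^4 + 23.4294*d^3 + 16.6302*d^2 - 2.652*d - 1.89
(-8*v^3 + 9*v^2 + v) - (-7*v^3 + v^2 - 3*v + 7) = -v^3 + 8*v^2 + 4*v - 7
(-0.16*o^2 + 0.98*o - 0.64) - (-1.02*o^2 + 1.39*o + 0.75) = 0.86*o^2 - 0.41*o - 1.39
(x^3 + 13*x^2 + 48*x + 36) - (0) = x^3 + 13*x^2 + 48*x + 36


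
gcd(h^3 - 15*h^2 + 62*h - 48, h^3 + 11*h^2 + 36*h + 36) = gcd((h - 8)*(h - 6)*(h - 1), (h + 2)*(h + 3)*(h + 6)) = 1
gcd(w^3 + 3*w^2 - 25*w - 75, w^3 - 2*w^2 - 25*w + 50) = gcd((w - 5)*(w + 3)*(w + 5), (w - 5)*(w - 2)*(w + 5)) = w^2 - 25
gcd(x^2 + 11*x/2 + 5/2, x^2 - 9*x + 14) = 1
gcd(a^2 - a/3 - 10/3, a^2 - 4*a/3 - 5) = a + 5/3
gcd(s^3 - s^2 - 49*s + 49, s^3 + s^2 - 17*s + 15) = s - 1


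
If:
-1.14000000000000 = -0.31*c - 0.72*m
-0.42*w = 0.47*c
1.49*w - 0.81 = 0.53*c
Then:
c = -0.37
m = 1.74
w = 0.41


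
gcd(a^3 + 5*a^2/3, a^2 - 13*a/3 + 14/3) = 1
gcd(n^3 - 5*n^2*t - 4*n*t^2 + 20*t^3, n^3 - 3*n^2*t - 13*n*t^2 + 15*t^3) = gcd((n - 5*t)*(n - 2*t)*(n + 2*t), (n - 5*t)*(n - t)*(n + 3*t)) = -n + 5*t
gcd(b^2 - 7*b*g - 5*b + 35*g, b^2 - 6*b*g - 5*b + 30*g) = b - 5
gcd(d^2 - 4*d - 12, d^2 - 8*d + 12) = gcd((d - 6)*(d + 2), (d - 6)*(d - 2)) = d - 6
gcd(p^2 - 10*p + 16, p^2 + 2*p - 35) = 1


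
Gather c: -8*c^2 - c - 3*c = -8*c^2 - 4*c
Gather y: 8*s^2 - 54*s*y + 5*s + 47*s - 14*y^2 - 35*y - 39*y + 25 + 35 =8*s^2 + 52*s - 14*y^2 + y*(-54*s - 74) + 60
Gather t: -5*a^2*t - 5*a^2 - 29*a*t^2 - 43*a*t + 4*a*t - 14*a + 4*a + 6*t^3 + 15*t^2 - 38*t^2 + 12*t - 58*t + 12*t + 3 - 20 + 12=-5*a^2 - 10*a + 6*t^3 + t^2*(-29*a - 23) + t*(-5*a^2 - 39*a - 34) - 5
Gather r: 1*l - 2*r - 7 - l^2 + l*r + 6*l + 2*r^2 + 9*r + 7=-l^2 + 7*l + 2*r^2 + r*(l + 7)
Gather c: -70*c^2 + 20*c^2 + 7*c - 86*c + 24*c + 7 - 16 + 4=-50*c^2 - 55*c - 5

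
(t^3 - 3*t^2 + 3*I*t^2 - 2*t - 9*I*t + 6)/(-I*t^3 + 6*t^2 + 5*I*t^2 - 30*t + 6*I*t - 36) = (I*t^3 - 3*t^2*(1 + I) + t*(9 - 2*I) + 6*I)/(t^3 + t^2*(-5 + 6*I) - 6*t*(1 + 5*I) - 36*I)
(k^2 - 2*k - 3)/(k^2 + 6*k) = (k^2 - 2*k - 3)/(k*(k + 6))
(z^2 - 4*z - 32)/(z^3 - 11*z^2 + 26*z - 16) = (z + 4)/(z^2 - 3*z + 2)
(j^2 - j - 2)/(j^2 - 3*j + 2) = (j + 1)/(j - 1)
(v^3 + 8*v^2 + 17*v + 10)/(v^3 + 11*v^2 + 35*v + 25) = (v + 2)/(v + 5)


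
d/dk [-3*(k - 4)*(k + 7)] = -6*k - 9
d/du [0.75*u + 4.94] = 0.750000000000000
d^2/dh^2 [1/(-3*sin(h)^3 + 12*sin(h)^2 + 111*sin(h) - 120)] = (9*sin(h)^5 - 35*sin(h)^4 - 57*sin(h)^3 + 91*sin(h)^2 + 2226*sin(h) + 3058)/(3*(sin(h) - 8)^3*(sin(h) - 1)^2*(sin(h) + 5)^3)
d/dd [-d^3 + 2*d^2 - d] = -3*d^2 + 4*d - 1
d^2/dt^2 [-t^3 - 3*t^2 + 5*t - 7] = -6*t - 6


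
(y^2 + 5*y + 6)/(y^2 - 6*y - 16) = (y + 3)/(y - 8)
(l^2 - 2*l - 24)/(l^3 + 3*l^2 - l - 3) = (l^2 - 2*l - 24)/(l^3 + 3*l^2 - l - 3)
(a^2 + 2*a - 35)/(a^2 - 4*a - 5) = (a + 7)/(a + 1)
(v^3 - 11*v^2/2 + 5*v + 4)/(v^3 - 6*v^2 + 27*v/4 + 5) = 2*(v - 2)/(2*v - 5)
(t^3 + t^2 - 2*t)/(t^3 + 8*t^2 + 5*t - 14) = t/(t + 7)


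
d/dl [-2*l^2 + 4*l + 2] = 4 - 4*l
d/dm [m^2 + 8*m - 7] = 2*m + 8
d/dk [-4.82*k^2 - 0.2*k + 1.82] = -9.64*k - 0.2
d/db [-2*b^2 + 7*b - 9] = 7 - 4*b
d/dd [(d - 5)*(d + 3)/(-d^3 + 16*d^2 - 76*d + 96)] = (d^4 - 4*d^3 - 89*d^2 + 672*d - 1332)/(d^6 - 32*d^5 + 408*d^4 - 2624*d^3 + 8848*d^2 - 14592*d + 9216)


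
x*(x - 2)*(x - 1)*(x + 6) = x^4 + 3*x^3 - 16*x^2 + 12*x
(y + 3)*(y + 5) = y^2 + 8*y + 15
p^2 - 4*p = p*(p - 4)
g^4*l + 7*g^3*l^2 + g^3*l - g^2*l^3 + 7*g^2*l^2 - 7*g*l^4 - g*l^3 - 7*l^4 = (g - l)*(g + l)*(g + 7*l)*(g*l + l)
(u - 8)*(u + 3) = u^2 - 5*u - 24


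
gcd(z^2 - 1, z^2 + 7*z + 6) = z + 1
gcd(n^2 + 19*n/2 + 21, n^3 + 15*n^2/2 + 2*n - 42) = n^2 + 19*n/2 + 21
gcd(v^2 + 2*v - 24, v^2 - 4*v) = v - 4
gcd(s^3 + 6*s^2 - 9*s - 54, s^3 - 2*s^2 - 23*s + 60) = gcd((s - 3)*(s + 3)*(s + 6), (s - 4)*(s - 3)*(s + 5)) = s - 3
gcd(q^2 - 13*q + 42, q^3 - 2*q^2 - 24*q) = q - 6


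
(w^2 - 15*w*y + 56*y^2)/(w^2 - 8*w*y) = (w - 7*y)/w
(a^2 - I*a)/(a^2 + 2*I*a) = (a - I)/(a + 2*I)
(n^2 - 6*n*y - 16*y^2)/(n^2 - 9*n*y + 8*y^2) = (-n - 2*y)/(-n + y)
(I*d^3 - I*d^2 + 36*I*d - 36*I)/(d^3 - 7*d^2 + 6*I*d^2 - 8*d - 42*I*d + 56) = I*(d^3 - d^2 + 36*d - 36)/(d^3 + d^2*(-7 + 6*I) - 2*d*(4 + 21*I) + 56)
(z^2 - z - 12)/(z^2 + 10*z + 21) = (z - 4)/(z + 7)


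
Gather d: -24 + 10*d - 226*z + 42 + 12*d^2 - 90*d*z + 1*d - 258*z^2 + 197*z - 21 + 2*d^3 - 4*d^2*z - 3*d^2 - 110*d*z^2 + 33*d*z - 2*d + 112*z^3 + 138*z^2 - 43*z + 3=2*d^3 + d^2*(9 - 4*z) + d*(-110*z^2 - 57*z + 9) + 112*z^3 - 120*z^2 - 72*z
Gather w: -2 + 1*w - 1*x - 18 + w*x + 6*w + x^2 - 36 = w*(x + 7) + x^2 - x - 56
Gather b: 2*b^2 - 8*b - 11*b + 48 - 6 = 2*b^2 - 19*b + 42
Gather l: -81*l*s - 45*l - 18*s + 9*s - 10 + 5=l*(-81*s - 45) - 9*s - 5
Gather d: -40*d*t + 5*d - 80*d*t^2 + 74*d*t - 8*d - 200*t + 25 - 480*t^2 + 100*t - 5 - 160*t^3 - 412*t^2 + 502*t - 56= d*(-80*t^2 + 34*t - 3) - 160*t^3 - 892*t^2 + 402*t - 36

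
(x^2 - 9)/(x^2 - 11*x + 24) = (x + 3)/(x - 8)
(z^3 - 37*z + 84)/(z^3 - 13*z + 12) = (z^3 - 37*z + 84)/(z^3 - 13*z + 12)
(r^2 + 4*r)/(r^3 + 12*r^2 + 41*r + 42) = r*(r + 4)/(r^3 + 12*r^2 + 41*r + 42)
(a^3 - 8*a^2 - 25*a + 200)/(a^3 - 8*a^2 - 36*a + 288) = (a^2 - 25)/(a^2 - 36)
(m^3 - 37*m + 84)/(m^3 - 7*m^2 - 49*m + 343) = (m^2 - 7*m + 12)/(m^2 - 14*m + 49)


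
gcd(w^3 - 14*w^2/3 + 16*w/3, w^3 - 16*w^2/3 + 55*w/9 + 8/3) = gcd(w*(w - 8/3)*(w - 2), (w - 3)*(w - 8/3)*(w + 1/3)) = w - 8/3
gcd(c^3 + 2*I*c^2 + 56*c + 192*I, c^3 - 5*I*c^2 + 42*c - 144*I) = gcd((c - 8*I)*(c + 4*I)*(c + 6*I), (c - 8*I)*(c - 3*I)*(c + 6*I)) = c^2 - 2*I*c + 48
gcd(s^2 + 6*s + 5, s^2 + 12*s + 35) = s + 5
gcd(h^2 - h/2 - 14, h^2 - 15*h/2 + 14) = h - 4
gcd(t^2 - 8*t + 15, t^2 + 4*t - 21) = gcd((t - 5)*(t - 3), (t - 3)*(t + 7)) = t - 3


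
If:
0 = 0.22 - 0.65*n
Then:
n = 0.34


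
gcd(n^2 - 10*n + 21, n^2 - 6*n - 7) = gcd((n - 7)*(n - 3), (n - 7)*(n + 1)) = n - 7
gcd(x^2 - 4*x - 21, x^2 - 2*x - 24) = 1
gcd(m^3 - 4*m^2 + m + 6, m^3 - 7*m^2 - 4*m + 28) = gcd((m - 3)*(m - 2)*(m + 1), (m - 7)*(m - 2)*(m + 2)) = m - 2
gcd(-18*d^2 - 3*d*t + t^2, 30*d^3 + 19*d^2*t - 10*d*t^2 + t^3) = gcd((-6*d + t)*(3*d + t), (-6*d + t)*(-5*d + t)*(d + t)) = -6*d + t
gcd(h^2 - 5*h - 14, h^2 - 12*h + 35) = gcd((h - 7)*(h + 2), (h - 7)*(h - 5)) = h - 7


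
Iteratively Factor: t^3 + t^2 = (t + 1)*(t^2) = t*(t + 1)*(t)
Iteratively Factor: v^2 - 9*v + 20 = (v - 5)*(v - 4)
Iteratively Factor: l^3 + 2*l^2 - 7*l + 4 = (l + 4)*(l^2 - 2*l + 1) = (l - 1)*(l + 4)*(l - 1)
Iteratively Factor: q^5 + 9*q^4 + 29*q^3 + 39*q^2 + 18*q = (q + 3)*(q^4 + 6*q^3 + 11*q^2 + 6*q) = (q + 3)^2*(q^3 + 3*q^2 + 2*q) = (q + 2)*(q + 3)^2*(q^2 + q) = (q + 1)*(q + 2)*(q + 3)^2*(q)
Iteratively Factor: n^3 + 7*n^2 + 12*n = (n)*(n^2 + 7*n + 12) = n*(n + 3)*(n + 4)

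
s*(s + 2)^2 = s^3 + 4*s^2 + 4*s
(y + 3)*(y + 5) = y^2 + 8*y + 15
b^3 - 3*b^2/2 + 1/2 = (b - 1)^2*(b + 1/2)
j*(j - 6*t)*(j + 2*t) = j^3 - 4*j^2*t - 12*j*t^2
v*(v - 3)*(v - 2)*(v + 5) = v^4 - 19*v^2 + 30*v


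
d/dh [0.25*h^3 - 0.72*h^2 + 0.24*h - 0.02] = 0.75*h^2 - 1.44*h + 0.24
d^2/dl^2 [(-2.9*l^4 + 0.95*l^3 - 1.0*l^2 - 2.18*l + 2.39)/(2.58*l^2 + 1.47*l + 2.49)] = (-38.60712*l^6 - 65.99124*l^5 - 149.38074*l^4 - 199.374894*l^3 - 60.901794*l^2 + 173.75499*l - 16.819866)/(17.173512*l^6 + 29.354724*l^5 + 66.448674*l^4 + 59.837967*l^3 + 64.130697*l^2 + 27.342441*l + 15.438249)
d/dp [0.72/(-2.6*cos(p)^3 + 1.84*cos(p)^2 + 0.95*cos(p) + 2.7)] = (-5.616*cos(p)^2 + 2.6496*cos(p) + 0.684)*sin(p)/(-2.6*cos(p)^3 + 1.84*cos(p)^2 + 0.95*cos(p) + 2.7)^2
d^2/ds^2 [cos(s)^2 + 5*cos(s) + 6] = -5*cos(s) - 2*cos(2*s)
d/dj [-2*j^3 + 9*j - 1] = 9 - 6*j^2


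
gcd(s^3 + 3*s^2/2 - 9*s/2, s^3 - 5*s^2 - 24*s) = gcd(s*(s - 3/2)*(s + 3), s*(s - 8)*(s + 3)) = s^2 + 3*s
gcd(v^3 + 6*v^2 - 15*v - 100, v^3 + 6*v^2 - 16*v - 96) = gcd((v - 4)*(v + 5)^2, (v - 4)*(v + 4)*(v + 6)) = v - 4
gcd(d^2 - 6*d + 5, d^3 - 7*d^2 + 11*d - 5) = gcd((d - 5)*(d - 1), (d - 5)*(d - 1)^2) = d^2 - 6*d + 5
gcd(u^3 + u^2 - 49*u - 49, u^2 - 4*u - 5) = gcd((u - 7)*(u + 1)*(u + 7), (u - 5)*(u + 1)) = u + 1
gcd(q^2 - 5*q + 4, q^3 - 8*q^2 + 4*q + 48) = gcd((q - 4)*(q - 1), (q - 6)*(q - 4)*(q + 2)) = q - 4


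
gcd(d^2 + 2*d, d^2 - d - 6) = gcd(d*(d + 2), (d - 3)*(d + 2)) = d + 2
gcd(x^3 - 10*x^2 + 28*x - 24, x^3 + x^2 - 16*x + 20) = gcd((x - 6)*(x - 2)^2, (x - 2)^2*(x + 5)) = x^2 - 4*x + 4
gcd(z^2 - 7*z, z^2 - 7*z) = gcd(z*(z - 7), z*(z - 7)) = z^2 - 7*z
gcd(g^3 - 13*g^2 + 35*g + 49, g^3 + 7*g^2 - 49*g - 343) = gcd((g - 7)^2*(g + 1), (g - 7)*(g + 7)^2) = g - 7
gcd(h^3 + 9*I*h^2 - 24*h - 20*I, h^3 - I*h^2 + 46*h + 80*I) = h^2 + 7*I*h - 10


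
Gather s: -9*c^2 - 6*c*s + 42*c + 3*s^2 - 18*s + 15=-9*c^2 + 42*c + 3*s^2 + s*(-6*c - 18) + 15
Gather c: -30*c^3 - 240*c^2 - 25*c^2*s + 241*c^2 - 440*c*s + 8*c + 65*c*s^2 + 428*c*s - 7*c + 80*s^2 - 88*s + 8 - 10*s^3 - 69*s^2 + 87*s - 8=-30*c^3 + c^2*(1 - 25*s) + c*(65*s^2 - 12*s + 1) - 10*s^3 + 11*s^2 - s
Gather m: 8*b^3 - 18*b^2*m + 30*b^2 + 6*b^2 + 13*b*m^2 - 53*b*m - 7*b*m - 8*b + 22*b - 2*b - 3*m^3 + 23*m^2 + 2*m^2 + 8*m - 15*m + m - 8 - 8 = 8*b^3 + 36*b^2 + 12*b - 3*m^3 + m^2*(13*b + 25) + m*(-18*b^2 - 60*b - 6) - 16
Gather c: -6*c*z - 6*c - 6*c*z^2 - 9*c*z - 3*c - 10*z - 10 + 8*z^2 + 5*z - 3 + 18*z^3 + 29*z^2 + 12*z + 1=c*(-6*z^2 - 15*z - 9) + 18*z^3 + 37*z^2 + 7*z - 12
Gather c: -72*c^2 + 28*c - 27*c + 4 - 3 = -72*c^2 + c + 1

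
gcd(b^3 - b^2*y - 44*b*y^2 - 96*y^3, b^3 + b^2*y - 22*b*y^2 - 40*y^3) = b + 4*y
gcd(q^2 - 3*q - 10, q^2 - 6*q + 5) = q - 5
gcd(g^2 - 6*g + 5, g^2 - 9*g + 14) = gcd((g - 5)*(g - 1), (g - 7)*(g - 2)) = 1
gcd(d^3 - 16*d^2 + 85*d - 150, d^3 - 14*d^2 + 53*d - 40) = d - 5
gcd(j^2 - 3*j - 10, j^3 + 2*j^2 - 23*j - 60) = j - 5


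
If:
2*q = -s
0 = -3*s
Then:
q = 0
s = 0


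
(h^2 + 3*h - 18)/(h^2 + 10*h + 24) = (h - 3)/(h + 4)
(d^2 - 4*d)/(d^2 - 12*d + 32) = d/(d - 8)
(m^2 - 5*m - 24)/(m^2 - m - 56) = (m + 3)/(m + 7)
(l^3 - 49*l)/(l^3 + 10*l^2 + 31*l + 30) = l*(l^2 - 49)/(l^3 + 10*l^2 + 31*l + 30)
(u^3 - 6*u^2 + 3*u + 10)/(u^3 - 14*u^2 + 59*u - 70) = (u + 1)/(u - 7)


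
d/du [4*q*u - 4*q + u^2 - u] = 4*q + 2*u - 1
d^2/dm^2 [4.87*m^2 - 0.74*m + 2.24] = 9.74000000000000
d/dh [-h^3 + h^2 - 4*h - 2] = -3*h^2 + 2*h - 4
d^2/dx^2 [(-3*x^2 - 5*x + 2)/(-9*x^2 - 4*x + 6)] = 22*(27*x^3 + 54*x + 8)/(729*x^6 + 972*x^5 - 1026*x^4 - 1232*x^3 + 684*x^2 + 432*x - 216)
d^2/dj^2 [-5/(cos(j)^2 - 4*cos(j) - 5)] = 5*(-4*sin(j)^4 + 38*sin(j)^2 + 5*cos(j) + 3*cos(3*j) + 8)/(sin(j)^2 + 4*cos(j) + 4)^3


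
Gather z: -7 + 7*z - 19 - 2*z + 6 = 5*z - 20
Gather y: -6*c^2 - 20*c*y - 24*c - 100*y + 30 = -6*c^2 - 24*c + y*(-20*c - 100) + 30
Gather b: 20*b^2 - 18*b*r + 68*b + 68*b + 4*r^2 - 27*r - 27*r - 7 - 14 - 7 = 20*b^2 + b*(136 - 18*r) + 4*r^2 - 54*r - 28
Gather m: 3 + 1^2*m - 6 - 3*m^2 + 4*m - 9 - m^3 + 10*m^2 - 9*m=-m^3 + 7*m^2 - 4*m - 12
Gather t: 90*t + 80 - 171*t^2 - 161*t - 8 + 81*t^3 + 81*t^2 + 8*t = 81*t^3 - 90*t^2 - 63*t + 72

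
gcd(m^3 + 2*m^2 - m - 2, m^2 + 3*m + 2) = m^2 + 3*m + 2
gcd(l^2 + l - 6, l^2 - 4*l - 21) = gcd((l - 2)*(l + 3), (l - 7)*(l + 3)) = l + 3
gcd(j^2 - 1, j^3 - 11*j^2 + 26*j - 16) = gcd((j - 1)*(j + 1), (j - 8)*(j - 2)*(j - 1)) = j - 1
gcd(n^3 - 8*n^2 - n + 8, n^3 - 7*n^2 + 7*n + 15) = n + 1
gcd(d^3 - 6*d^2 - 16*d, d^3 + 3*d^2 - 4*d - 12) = d + 2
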